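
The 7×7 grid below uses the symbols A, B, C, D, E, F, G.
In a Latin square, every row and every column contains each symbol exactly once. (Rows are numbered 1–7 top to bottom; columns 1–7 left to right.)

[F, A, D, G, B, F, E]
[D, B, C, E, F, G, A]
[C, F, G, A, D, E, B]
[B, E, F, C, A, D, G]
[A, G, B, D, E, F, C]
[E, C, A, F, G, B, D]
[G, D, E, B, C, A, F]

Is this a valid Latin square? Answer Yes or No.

No

Row 1 contains F twice (at columns 1 and 6), so it is not a permutation.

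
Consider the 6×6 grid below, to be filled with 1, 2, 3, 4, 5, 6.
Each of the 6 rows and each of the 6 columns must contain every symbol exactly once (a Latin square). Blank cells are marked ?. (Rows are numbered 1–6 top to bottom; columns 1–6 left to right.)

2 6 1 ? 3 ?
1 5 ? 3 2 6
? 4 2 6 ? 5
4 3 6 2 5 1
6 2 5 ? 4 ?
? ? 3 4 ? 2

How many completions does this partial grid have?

Row 1, column 4: eliminating its row and column leaves {5}.
Row 1, column 6: eliminating its row and column leaves {4}.
Row 2, column 3: eliminating its row and column leaves {4}.
Row 3, column 1: eliminating its row and column leaves {3}.
Row 3, column 5: eliminating its row and column leaves {1}.
Row 5, column 4: eliminating its row and column leaves {1}.
Row 5, column 6: eliminating its row and column leaves {3}.
Row 6, column 1: eliminating its row and column leaves {5}.
Row 6, column 2: eliminating its row and column leaves {1}.
Row 6, column 5: eliminating its row and column leaves {1, 6}.
Only one assignment across all blanks avoids any row or column repeat, giving 1 completion.

1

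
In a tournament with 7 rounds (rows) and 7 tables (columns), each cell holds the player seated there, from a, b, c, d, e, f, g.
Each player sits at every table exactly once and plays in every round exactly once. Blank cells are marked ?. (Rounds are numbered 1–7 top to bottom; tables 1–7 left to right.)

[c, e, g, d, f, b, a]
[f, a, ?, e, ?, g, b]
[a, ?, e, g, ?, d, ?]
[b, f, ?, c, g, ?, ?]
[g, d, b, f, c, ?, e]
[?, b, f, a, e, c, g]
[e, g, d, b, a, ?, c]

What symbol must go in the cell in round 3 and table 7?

f

Round 3 already has {a, d, e, g} and table 7 already has {a, b, c, e, g}, so round 3, table 7 must be f.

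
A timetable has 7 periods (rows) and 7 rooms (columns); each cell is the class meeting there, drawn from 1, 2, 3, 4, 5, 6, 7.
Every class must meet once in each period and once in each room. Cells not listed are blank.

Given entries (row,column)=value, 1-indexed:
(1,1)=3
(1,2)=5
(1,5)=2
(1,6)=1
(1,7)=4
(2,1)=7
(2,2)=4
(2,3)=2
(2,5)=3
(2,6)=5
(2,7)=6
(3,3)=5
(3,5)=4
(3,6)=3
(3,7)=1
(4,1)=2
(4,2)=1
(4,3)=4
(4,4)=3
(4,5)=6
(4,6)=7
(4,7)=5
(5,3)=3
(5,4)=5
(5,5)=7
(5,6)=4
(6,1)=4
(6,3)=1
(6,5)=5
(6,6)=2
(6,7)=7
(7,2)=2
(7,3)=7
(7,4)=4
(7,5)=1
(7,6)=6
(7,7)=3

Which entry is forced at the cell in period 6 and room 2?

Period 1, room 3: period 1 has {1, 2, 3, 4, 5} and room 3 has {1, 2, 3, 4, 5, 7}, leaving only 6.
Period 1, room 4: period 1 has {1, 2, 3, 4, 5, 6} and room 4 has {3, 4, 5}, leaving only 7.
Period 2, room 4: period 2 has {2, 3, 4, 5, 6, 7} and room 4 has {3, 4, 5, 7}, leaving only 1.
Period 3, room 1: period 3 has {1, 3, 4, 5} and room 1 has {2, 3, 4, 7}, leaving only 6.
Period 3, room 2: period 3 has {1, 3, 4, 5, 6} and room 2 has {1, 2, 4, 5}, leaving only 7.
Period 3, room 4: period 3 has {1, 3, 4, 5, 6, 7} and room 4 has {1, 3, 4, 5, 7}, leaving only 2.
Period 5, room 1: period 5 has {3, 4, 5, 7} and room 1 has {2, 3, 4, 6, 7}, leaving only 1.
Period 5, room 2: period 5 has {1, 3, 4, 5, 7} and room 2 has {1, 2, 4, 5, 7}, leaving only 6.
Period 6 already has {1, 2, 4, 5, 7} and room 2 already has {1, 2, 4, 5, 6, 7}, so period 6, room 2 must be 3.

3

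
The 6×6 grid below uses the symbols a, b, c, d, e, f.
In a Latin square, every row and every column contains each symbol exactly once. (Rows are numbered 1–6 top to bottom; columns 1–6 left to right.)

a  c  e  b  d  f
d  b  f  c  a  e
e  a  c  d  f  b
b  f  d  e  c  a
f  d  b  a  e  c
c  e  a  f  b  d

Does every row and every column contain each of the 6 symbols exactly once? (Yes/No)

Yes

Each row is a permutation of the 6 symbols, and so is each column.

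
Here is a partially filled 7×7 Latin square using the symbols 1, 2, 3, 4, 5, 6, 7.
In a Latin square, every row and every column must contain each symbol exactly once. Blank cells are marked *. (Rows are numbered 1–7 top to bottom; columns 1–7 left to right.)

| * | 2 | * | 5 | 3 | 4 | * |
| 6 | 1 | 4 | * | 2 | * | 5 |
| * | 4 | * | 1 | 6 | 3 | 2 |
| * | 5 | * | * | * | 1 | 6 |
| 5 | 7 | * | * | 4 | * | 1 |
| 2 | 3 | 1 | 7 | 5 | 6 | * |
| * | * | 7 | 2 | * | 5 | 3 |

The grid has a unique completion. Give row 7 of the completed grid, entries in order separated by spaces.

Row 7, column 2: row 7 has {2, 3, 5, 7} and column 2 has {1, 2, 3, 4, 5, 7}, leaving only 6.
Row 7, column 5: row 7 has {2, 3, 5, 6, 7} and column 5 has {2, 3, 4, 5, 6}, leaving only 1.
Row 7, column 1: row 7 has {1, 2, 3, 5, 6, 7} and column 1 has {2, 5, 6}, leaving only 4.
So row 7 reads: 4 6 7 2 1 5 3.

4 6 7 2 1 5 3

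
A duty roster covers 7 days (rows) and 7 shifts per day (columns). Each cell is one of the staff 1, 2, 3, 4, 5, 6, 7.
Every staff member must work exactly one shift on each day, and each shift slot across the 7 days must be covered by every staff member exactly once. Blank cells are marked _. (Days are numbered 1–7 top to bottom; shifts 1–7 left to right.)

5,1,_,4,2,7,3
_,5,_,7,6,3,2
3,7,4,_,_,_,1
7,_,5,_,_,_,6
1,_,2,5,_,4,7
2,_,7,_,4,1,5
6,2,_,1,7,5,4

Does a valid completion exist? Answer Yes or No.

No day or shift among the givens repeats a symbol, and propagating forced cells runs into no contradiction.
One valid completion exists (for instance, 5 1 6 4 2 7 3 / 4 5 1 7 6 3 2 / 3 7 4 2 5 6 1 / 7 4 5 3 1 2 6 / 1 6 2 5 3 4 7 / 2 3 7 6 4 1 5 / 6 2 3 1 7 5 4).

Yes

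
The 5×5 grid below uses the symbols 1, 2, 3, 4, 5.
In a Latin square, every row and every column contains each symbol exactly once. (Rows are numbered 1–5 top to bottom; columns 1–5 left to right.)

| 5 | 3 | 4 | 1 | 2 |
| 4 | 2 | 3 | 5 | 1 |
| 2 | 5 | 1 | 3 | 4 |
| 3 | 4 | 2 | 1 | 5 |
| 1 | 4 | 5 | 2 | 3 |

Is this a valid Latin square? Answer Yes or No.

Every row is a permutation, but column 2 contains 4 twice (at rows 4 and 5).

No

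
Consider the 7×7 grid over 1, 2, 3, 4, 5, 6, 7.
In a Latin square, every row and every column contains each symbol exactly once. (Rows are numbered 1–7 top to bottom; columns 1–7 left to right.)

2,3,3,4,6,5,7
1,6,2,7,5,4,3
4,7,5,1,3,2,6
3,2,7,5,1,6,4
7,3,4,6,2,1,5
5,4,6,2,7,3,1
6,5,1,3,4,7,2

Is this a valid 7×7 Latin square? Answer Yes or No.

Column 2 contains 3 twice (at rows 1 and 5), so it is not a permutation.

No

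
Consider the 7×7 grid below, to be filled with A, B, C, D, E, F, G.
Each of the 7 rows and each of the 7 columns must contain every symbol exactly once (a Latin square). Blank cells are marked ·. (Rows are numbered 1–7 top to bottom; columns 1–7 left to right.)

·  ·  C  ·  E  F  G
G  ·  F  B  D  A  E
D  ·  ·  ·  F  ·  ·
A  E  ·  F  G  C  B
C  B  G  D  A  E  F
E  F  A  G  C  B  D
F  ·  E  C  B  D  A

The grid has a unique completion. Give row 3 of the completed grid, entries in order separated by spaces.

Row 3, column 3: row 3 has {D, F} and column 3 has {A, C, E, F, G}, leaving only B.
Row 3, column 6: row 3 has {B, D, F} and column 6 has {A, B, C, D, E, F}, leaving only G.
Row 3, column 7: row 3 has {B, D, F, G} and column 7 has {A, B, D, E, F, G}, leaving only C.
Row 3, column 2: row 3 has {B, C, D, F, G} and column 2 has {B, E, F}, leaving only A.
Row 3, column 4: row 3 has {A, B, C, D, F, G} and column 4 has {B, C, D, F, G}, leaving only E.
So row 3 reads: D A B E F G C.

D A B E F G C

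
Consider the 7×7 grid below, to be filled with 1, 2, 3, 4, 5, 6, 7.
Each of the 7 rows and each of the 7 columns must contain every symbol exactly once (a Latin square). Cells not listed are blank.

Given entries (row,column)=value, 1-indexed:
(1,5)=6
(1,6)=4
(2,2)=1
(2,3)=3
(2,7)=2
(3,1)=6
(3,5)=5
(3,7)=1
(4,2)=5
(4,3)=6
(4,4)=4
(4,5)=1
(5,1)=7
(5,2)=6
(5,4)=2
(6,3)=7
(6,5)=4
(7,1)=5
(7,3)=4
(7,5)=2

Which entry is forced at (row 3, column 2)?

Row 2, column 1: row 2 has {1, 2, 3} and column 1 has {5, 6, 7}, leaving only 4.
Row 2, column 5: row 2 has {1, 2, 3, 4} and column 5 has {1, 2, 4, 5, 6}, leaving only 7.
Row 3, column 3: row 3 has {1, 5, 6} and column 3 has {3, 4, 6, 7}, leaving only 2.
Row 5, column 5: row 5 has {2, 6, 7} and column 5 has {1, 2, 4, 5, 6, 7}, leaving only 3.
Row 3, column 2 is narrowed to {3, 4, 7}.
If it were 3, then row 3, column 6 would be left with no valid symbol.
If it were 7, then row 3, column 6 would be left with no valid symbol.
So row 3, column 2 must be 4.

4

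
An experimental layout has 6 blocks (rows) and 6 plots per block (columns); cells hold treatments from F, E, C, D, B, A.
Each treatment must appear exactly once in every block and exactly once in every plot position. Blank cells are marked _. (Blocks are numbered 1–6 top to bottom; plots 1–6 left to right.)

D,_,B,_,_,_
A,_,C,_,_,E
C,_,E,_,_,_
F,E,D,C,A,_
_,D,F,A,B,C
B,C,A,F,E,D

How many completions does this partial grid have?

3

Block 1, plot 2: eliminating its block and plot leaves {F, A}.
Block 1, plot 4: eliminating its block and plot leaves {E}.
Block 1, plot 5: eliminating its block and plot leaves {F, C}.
Block 1, plot 6: eliminating its block and plot leaves {F, A}.
Block 2, plot 2: eliminating its block and plot leaves {F, B}.
Block 2, plot 4: eliminating its block and plot leaves {D, B}.
Block 2, plot 5: eliminating its block and plot leaves {F, D}.
Block 3, plot 2: eliminating its block and plot leaves {F, B, A}.
Block 3, plot 4: eliminating its block and plot leaves {D, B}.
Block 3, plot 5: eliminating its block and plot leaves {F, D}.
Block 3, plot 6: eliminating its block and plot leaves {F, B, A}.
Block 4, plot 6: eliminating its block and plot leaves {B}.
Block 5, plot 1: eliminating its block and plot leaves {E}.
Enumerating the assignments across these blanks that avoid any block or plot repeat gives 3 completions.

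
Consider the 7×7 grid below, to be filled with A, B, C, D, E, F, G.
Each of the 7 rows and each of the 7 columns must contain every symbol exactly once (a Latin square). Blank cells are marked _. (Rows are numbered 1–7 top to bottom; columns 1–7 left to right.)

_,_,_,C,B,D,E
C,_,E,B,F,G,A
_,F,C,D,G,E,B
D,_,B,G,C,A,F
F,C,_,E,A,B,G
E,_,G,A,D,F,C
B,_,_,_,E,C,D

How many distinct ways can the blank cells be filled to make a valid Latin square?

Row 1, column 1: eliminating its row and column leaves {A, G}.
Row 1, column 2: eliminating its row and column leaves {A, G}.
Row 1, column 3: eliminating its row and column leaves {A, F}.
Row 2, column 2: eliminating its row and column leaves {D}.
Row 3, column 1: eliminating its row and column leaves {A}.
Row 4, column 2: eliminating its row and column leaves {E}.
Row 5, column 3: eliminating its row and column leaves {D}.
Row 6, column 2: eliminating its row and column leaves {B}.
Row 7, column 2: eliminating its row and column leaves {A, G}.
Row 7, column 3: eliminating its row and column leaves {A, F}.
Row 7, column 4: eliminating its row and column leaves {F}.
Only one assignment across all blanks avoids any row or column repeat, giving 1 completion.

1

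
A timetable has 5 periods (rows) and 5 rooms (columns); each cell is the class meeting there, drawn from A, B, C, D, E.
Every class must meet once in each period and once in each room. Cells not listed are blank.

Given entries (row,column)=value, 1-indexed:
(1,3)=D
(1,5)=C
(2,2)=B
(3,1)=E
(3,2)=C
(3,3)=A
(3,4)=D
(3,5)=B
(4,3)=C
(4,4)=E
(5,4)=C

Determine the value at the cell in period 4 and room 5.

Period 2, room 3: period 2 has {B} and room 3 has {A, C, D}, leaving only E.
Period 2, room 4: period 2 has {B, E} and room 4 has {C, D, E}, leaving only A.
Period 1, room 4: period 1 has {C, D} and room 4 has {A, C, D, E}, leaving only B.
Period 1, room 1: period 1 has {B, C, D} and room 1 has {E}, leaving only A.
Period 1, room 2: period 1 has {A, B, C, D} and room 2 has {B, C}, leaving only E.
Period 2, room 5: period 2 has {A, B, E} and room 5 has {B, C}, leaving only D.
Period 4 already has {C, E} and room 5 already has {B, C, D}, so period 4, room 5 must be A.

A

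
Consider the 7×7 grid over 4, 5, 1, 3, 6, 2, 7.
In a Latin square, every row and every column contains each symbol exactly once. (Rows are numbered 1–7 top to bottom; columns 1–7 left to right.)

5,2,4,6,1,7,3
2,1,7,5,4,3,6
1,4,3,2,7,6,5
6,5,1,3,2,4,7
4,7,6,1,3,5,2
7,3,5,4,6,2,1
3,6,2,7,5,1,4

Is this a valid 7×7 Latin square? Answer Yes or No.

Yes

Each row is a permutation of the 7 symbols, and so is each column.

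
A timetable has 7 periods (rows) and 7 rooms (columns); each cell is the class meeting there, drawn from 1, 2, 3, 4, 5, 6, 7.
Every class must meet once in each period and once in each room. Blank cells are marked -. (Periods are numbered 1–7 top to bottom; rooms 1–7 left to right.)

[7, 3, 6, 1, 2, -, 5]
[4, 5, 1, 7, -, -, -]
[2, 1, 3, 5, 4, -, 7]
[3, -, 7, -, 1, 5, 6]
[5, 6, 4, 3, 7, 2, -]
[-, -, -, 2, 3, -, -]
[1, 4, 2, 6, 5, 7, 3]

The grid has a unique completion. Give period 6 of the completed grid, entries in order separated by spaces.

6 7 5 2 3 1 4

Period 6, room 1: period 6 has {2, 3} and room 1 has {1, 2, 3, 4, 5, 7}, leaving only 6.
Period 6, room 2: period 6 has {2, 3, 6} and room 2 has {1, 3, 4, 5, 6}, leaving only 7.
Period 6, room 3: period 6 has {2, 3, 6, 7} and room 3 has {1, 2, 3, 4, 6, 7}, leaving only 5.
Period 1, room 6: period 1 has {1, 2, 3, 5, 6, 7} and room 6 has {2, 5, 7}, leaving only 4.
Period 6, room 6: period 6 has {2, 3, 5, 6, 7} and room 6 has {2, 4, 5, 7}, leaving only 1.
Period 6, room 7: period 6 has {1, 2, 3, 5, 6, 7} and room 7 has {3, 5, 6, 7}, leaving only 4.
So period 6 reads: 6 7 5 2 3 1 4.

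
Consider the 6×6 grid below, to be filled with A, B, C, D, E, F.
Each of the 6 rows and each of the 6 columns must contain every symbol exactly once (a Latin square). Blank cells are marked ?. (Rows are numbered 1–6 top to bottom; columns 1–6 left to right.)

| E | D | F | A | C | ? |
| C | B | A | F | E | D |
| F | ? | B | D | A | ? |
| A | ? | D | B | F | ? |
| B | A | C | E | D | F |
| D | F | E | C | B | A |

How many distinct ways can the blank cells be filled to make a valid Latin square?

2

Row 1, column 6: eliminating its row and column leaves {B}.
Row 3, column 2: eliminating its row and column leaves {C, E}.
Row 3, column 6: eliminating its row and column leaves {C, E}.
Row 4, column 2: eliminating its row and column leaves {C, E}.
Row 4, column 6: eliminating its row and column leaves {C, E}.
Enumerating the assignments across these blanks that avoid any row or column repeat gives 2 completions.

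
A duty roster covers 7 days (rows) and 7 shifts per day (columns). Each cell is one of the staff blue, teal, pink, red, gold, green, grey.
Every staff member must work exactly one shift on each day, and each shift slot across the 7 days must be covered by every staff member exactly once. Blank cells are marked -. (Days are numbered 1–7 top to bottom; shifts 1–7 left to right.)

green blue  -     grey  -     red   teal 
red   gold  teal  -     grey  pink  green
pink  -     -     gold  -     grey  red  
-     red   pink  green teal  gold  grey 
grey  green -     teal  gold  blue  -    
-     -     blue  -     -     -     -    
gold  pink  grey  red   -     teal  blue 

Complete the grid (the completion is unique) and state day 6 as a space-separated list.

teal grey blue pink red green gold

Day 6, shift 1: day 6 has {blue} and shift 1 has {pink, red, gold, green, grey}, leaving only teal.
Day 6, shift 2: day 6 has {blue, teal} and shift 2 has {blue, pink, red, gold, green}, leaving only grey.
Day 6, shift 4: day 6 has {blue, teal, grey} and shift 4 has {teal, red, gold, green, grey}, leaving only pink.
Day 6, shift 6: day 6 has {blue, teal, pink, grey} and shift 6 has {blue, teal, pink, red, gold, grey}, leaving only green.
Day 6, shift 5: day 6 has {blue, teal, pink, green, grey} and shift 5 has {teal, gold, grey}, leaving only red.
Day 6, shift 7: day 6 has {blue, teal, pink, red, green, grey} and shift 7 has {blue, teal, red, green, grey}, leaving only gold.
So day 6 reads: teal grey blue pink red green gold.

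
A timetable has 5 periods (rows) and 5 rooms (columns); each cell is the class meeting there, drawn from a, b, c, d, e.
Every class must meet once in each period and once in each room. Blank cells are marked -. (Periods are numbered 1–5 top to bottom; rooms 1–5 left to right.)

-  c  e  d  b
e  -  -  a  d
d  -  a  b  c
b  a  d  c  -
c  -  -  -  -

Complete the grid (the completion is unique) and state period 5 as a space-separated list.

Period 5, room 3: period 5 has {c} and room 3 has {a, d, e}, leaving only b.
Period 5, room 4: period 5 has {b, c} and room 4 has {a, b, c, d}, leaving only e.
Period 5, room 2: period 5 has {b, c, e} and room 2 has {a, c}, leaving only d.
Period 5, room 5: period 5 has {b, c, d, e} and room 5 has {b, c, d}, leaving only a.
So period 5 reads: c d b e a.

c d b e a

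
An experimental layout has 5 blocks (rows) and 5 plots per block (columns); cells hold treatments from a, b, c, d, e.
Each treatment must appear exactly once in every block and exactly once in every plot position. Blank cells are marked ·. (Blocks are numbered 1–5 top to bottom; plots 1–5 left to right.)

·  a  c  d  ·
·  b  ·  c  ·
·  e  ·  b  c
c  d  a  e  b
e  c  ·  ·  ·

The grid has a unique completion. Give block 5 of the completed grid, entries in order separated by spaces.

e c b a d

Block 5, plot 4: block 5 has {c, e} and plot 4 has {b, c, d, e}, leaving only a.
Block 5, plot 5: block 5 has {a, c, e} and plot 5 has {b, c}, leaving only d.
Block 5, plot 3: block 5 has {a, c, d, e} and plot 3 has {a, c}, leaving only b.
So block 5 reads: e c b a d.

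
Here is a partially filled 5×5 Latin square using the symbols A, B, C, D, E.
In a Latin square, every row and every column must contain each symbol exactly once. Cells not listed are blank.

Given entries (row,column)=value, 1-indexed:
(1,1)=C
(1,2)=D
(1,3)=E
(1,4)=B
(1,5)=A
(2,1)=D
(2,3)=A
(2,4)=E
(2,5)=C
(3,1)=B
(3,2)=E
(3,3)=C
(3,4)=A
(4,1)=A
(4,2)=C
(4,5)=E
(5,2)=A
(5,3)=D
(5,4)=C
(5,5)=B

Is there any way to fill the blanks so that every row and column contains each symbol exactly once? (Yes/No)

Yes

No row or column among the givens repeats a symbol, and propagating forced cells runs into no contradiction.
One valid completion exists (for instance, C D E B A / D B A E C / B E C A D / A C B D E / E A D C B).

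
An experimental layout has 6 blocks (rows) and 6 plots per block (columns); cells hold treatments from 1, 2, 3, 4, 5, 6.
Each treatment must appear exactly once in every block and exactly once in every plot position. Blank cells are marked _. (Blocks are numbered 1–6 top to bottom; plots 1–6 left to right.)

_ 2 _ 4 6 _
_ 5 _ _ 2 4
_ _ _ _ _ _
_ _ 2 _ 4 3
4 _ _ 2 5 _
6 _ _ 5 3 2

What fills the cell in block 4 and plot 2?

6

Block 3, plot 5: block 3 has {} and plot 5 has {2, 3, 4, 5, 6}, leaving only 1.
Block 4, plot 2 is narrowed to {1, 6}.
If it were 1, then block 6, plot 2 would be left with no valid symbol.
So block 4, plot 2 must be 6.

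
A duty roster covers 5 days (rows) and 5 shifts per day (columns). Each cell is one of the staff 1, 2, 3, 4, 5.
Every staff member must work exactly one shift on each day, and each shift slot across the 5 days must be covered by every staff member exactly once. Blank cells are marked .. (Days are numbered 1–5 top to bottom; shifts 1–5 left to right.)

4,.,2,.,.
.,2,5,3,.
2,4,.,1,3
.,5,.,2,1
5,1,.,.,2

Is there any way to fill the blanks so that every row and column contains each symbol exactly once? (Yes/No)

No

Day 3, shift 3: day 3 together with shift 3 already contain {1, 2, 3, 4, 5} — every symbol — so nothing can go there. The grid has no valid completion.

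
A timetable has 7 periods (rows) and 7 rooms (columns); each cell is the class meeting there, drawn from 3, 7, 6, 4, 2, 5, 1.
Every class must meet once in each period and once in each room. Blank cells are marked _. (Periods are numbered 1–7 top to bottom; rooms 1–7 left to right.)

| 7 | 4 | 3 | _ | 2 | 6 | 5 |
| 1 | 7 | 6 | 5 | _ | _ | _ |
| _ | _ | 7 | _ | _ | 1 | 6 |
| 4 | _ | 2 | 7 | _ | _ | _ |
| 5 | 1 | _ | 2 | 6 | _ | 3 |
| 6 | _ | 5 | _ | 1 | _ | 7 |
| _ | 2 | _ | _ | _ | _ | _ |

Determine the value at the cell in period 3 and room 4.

3

Period 1, room 4: period 1 has {3, 7, 6, 4, 2, 5} and room 4 has {7, 2, 5}, leaving only 1.
Period 4, room 7: period 4 has {7, 4, 2} and room 7 has {3, 7, 6, 5}, leaving only 1.
Period 5, room 3: period 5 has {3, 6, 2, 5, 1} and room 3 has {3, 7, 6, 2, 5}, leaving only 4.
Period 5, room 6: period 5 has {3, 6, 4, 2, 5, 1} and room 6 has {6, 1}, leaving only 7.
Period 6, room 2: period 6 has {7, 6, 5, 1} and room 2 has {7, 4, 2, 1}, leaving only 3.
Period 3, room 2: period 3 has {7, 6, 1} and room 2 has {3, 7, 4, 2, 1}, leaving only 5.
Period 4, room 2: period 4 has {7, 4, 2, 1} and room 2 has {3, 7, 4, 2, 5, 1}, leaving only 6.
Period 6, room 4: period 6 has {3, 7, 6, 5, 1} and room 4 has {7, 2, 5, 1}, leaving only 4.
Period 3 already has {7, 6, 5, 1} and room 4 already has {7, 4, 2, 5, 1}, so period 3, room 4 must be 3.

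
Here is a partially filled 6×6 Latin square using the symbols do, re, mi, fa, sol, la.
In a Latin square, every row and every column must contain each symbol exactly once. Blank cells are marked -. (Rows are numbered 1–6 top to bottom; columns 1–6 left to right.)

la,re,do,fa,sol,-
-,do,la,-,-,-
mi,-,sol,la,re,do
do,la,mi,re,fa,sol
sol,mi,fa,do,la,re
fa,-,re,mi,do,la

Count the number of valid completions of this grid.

1

Row 1, column 6: eliminating its row and column leaves {mi}.
Row 2, column 1: eliminating its row and column leaves {re}.
Row 2, column 4: eliminating its row and column leaves {sol}.
Row 2, column 5: eliminating its row and column leaves {mi}.
Row 2, column 6: eliminating its row and column leaves {mi, fa}.
Row 3, column 2: eliminating its row and column leaves {fa}.
Row 6, column 2: eliminating its row and column leaves {sol}.
Only one assignment across all blanks avoids any row or column repeat, giving 1 completion.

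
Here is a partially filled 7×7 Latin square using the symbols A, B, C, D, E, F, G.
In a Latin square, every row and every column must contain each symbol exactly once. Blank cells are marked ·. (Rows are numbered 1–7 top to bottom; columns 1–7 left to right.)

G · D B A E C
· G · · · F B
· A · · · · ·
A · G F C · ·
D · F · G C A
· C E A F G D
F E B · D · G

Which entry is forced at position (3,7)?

Row 1, column 2: row 1 has {A, B, C, D, E, G} and column 2 has {A, C, E, G}, leaving only F.
Row 2, column 5: row 2 has {B, F, G} and column 5 has {A, C, D, F, G}, leaving only E.
Row 2, column 1: row 2 has {B, E, F, G} and column 1 has {A, D, F, G}, leaving only C.
Row 2, column 3: row 2 has {B, C, E, F, G} and column 3 has {B, D, E, F, G}, leaving only A.
Row 2, column 4: row 2 has {A, B, C, E, F, G} and column 4 has {A, B, F}, leaving only D.
Row 3, column 3: row 3 has {A} and column 3 has {A, B, D, E, F, G}, leaving only C.
Row 3, column 5: row 3 has {A, C} and column 5 has {A, C, D, E, F, G}, leaving only B.
Row 3, column 1: row 3 has {A, B, C} and column 1 has {A, C, D, F, G}, leaving only E.
Row 3 already has {A, B, C, E} and column 7 already has {A, B, C, D, G}, so row 3, column 7 must be F.

F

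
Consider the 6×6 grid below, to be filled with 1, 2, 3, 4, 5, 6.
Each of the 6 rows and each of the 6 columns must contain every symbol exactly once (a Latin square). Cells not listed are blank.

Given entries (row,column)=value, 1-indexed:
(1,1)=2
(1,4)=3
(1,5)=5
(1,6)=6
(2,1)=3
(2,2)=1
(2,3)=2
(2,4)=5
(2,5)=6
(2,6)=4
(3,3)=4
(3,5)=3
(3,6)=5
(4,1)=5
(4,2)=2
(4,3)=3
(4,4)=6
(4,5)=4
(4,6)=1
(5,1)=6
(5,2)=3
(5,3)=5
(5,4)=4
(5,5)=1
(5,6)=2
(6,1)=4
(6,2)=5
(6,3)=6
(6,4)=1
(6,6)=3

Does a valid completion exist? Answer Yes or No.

No row or column among the givens repeats a symbol, and propagating forced cells runs into no contradiction.
One valid completion exists (for instance, 2 4 1 3 5 6 / 3 1 2 5 6 4 / 1 6 4 2 3 5 / 5 2 3 6 4 1 / 6 3 5 4 1 2 / 4 5 6 1 2 3).

Yes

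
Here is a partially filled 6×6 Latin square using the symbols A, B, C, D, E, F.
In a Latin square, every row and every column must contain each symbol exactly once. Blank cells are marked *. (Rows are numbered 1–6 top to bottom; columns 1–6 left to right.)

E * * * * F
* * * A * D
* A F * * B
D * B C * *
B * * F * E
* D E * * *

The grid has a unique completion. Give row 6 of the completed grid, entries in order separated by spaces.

A D E B F C

Row 6, column 4: row 6 has {D, E} and column 4 has {A, C, F}, leaving only B.
Row 1, column 4: row 1 has {E, F} and column 4 has {A, B, C, F}, leaving only D.
Row 2, column 3: row 2 has {A, D} and column 3 has {B, E, F}, leaving only C.
Row 1, column 3: row 1 has {D, E, F} and column 3 has {B, C, E, F}, leaving only A.
Row 2, column 1: row 2 has {A, C, D} and column 1 has {B, D, E}, leaving only F.
Row 3, column 1: row 3 has {A, B, F} and column 1 has {B, D, E, F}, leaving only C.
Row 6, column 1: row 6 has {B, D, E} and column 1 has {B, C, D, E, F}, leaving only A.
Row 6, column 6: row 6 has {A, B, D, E} and column 6 has {B, D, E, F}, leaving only C.
Row 6, column 5: row 6 has {A, B, C, D, E} and column 5 has {}, leaving only F.
So row 6 reads: A D E B F C.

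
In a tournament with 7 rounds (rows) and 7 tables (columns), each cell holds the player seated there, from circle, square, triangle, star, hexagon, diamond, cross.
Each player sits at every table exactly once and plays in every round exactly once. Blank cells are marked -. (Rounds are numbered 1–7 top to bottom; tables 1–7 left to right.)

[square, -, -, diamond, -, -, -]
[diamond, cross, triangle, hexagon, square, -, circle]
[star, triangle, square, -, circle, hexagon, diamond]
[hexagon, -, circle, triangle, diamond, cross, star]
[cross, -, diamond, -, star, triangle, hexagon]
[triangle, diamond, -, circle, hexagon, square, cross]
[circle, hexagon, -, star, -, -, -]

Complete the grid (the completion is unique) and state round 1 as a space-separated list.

square star hexagon diamond cross circle triangle

Round 1, table 7: round 1 has {square, diamond} and table 7 has {circle, star, hexagon, diamond, cross}, leaving only triangle.
Round 1, table 5: round 1 has {square, triangle, diamond} and table 5 has {circle, square, star, hexagon, diamond}, leaving only cross.
Round 2, table 6: round 2 has {circle, square, triangle, hexagon, diamond, cross} and table 6 has {square, triangle, hexagon, cross}, leaving only star.
Round 1, table 6: round 1 has {square, triangle, diamond, cross} and table 6 has {square, triangle, star, hexagon, cross}, leaving only circle.
Round 1, table 2: round 1 has {circle, square, triangle, diamond, cross} and table 2 has {triangle, hexagon, diamond, cross}, leaving only star.
Round 1, table 3: round 1 has {circle, square, triangle, star, diamond, cross} and table 3 has {circle, square, triangle, diamond}, leaving only hexagon.
So round 1 reads: square star hexagon diamond cross circle triangle.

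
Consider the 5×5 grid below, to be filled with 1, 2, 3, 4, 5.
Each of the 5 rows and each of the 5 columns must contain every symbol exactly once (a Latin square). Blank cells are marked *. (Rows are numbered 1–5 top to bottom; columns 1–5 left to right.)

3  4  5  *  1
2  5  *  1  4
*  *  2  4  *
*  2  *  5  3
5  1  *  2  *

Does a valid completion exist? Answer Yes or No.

Row 1, column 4: row 1 together with column 4 already contain {1, 2, 3, 4, 5} — every symbol — so nothing can go there. The grid has no valid completion.

No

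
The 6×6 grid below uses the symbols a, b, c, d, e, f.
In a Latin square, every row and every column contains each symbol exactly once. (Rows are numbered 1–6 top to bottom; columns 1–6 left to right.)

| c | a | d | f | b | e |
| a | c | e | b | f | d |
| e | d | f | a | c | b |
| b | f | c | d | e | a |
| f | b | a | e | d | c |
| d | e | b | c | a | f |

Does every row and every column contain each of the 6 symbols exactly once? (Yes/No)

Each row is a permutation of the 6 symbols, and so is each column.

Yes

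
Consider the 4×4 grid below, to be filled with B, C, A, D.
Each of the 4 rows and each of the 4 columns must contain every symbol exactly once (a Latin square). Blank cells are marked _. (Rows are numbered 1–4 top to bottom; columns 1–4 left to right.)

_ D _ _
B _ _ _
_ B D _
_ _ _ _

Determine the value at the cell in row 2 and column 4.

Row 2, column 4 is narrowed to {C, A, D}.
If it were C, then row 2, column 3 would be left with no valid symbol.
If it were A, then row 2, column 3 would be left with no valid symbol.
So row 2, column 4 must be D.

D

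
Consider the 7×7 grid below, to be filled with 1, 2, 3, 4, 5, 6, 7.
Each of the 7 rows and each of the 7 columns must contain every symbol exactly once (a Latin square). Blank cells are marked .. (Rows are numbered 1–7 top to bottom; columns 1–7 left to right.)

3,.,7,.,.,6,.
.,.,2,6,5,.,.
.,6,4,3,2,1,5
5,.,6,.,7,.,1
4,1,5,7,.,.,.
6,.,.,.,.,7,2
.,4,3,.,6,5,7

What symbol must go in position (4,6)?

3

Row 1, column 7: row 1 has {3, 6, 7} and column 7 has {1, 2, 5, 7}, leaving only 4.
Row 1, column 5: row 1 has {3, 4, 6, 7} and column 5 has {2, 5, 6, 7}, leaving only 1.
Row 2, column 7: row 2 has {2, 5, 6} and column 7 has {1, 2, 4, 5, 7}, leaving only 3.
Row 2, column 2: row 2 has {2, 3, 5, 6} and column 2 has {1, 4, 6}, leaving only 7.
Row 2, column 1: row 2 has {2, 3, 5, 6, 7} and column 1 has {3, 4, 5, 6}, leaving only 1.
Row 2, column 6: row 2 has {1, 2, 3, 5, 6, 7} and column 6 has {1, 5, 6, 7}, leaving only 4.
Row 3, column 1: row 3 has {1, 2, 3, 4, 5, 6} and column 1 has {1, 3, 4, 5, 6}, leaving only 7.
Row 5, column 5: row 5 has {1, 4, 5, 7} and column 5 has {1, 2, 5, 6, 7}, leaving only 3.
Row 5, column 6: row 5 has {1, 3, 4, 5, 7} and column 6 has {1, 4, 5, 6, 7}, leaving only 2.
Row 4 already has {1, 5, 6, 7} and column 6 already has {1, 2, 4, 5, 6, 7}, so row 4, column 6 must be 3.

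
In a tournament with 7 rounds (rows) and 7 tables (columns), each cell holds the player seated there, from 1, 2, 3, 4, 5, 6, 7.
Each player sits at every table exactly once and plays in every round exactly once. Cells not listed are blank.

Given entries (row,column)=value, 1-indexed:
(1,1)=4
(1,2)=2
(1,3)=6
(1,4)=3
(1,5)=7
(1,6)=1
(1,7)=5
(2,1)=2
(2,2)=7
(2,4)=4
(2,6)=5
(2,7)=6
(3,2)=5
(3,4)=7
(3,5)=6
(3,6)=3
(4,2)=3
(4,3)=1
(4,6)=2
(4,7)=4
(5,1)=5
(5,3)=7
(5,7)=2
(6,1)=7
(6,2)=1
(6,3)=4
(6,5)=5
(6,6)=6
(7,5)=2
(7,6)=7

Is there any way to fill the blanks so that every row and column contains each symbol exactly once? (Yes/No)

No

Round 4, table 5: round 4 together with table 5 already contain {1, 2, 3, 4, 5, 6, 7} — every symbol — so nothing can go there. The grid has no valid completion.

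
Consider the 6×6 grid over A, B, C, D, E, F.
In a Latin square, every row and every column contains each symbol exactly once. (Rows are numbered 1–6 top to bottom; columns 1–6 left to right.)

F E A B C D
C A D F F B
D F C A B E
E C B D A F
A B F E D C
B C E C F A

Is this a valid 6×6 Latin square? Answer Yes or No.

Row 6 contains C twice (at columns 2 and 4); row 2 is also not a permutation.

No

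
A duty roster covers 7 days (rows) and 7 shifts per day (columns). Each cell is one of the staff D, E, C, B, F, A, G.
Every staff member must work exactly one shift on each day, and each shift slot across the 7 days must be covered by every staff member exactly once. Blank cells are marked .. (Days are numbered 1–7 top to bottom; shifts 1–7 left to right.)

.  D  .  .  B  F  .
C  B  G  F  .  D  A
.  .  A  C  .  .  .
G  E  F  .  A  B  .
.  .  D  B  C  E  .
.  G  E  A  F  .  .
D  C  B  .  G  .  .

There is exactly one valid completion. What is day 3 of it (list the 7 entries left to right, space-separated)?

E F A C D G B

Day 3, shift 2: day 3 has {C, A} and shift 2 has {D, E, C, B, G}, leaving only F.
Day 3, shift 6: day 3 has {C, F, A} and shift 6 has {D, E, B, F}, leaving only G.
Day 1, shift 3: day 1 has {D, B, F} and shift 3 has {D, E, B, F, A, G}, leaving only C.
Day 2, shift 5: day 2 has {D, C, B, F, A, G} and shift 5 has {C, B, F, A, G}, leaving only E.
Day 3, shift 5: day 3 has {C, F, A, G} and shift 5 has {E, C, B, F, A, G}, leaving only D.
Day 4, shift 4: day 4 has {E, B, F, A, G} and shift 4 has {C, B, F, A}, leaving only D.
Day 4, shift 7: day 4 has {D, E, B, F, A, G} and shift 7 has {A}, leaving only C.
Day 5, shift 2: day 5 has {D, E, C, B} and shift 2 has {D, E, C, B, F, G}, leaving only A.
Day 5, shift 1: day 5 has {D, E, C, B, A} and shift 1 has {D, C, G}, leaving only F.
Day 5, shift 7: day 5 has {D, E, C, B, F, A} and shift 7 has {C, A}, leaving only G.
Day 1, shift 7: day 1 has {D, C, B, F} and shift 7 has {C, A, G}, leaving only E.
Day 3, shift 7: day 3 has {D, C, F, A, G} and shift 7 has {E, C, A, G}, leaving only B.
Day 3, shift 1: day 3 has {D, C, B, F, A, G} and shift 1 has {D, C, F, G}, leaving only E.
So day 3 reads: E F A C D G B.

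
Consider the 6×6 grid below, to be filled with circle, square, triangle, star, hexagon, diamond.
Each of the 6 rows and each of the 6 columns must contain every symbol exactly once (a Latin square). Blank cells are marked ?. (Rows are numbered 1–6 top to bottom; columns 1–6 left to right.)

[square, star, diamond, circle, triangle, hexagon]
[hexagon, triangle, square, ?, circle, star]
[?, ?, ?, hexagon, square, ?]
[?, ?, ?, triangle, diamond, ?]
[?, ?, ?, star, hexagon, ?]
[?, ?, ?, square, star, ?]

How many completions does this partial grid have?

16

Row 2, column 4: eliminating its row and column leaves {diamond}.
Row 3, column 1: eliminating its row and column leaves {circle, triangle, star, diamond}.
Row 3, column 2: eliminating its row and column leaves {circle, diamond}.
Row 3, column 3: eliminating its row and column leaves {circle, triangle, star}.
Row 3, column 6: eliminating its row and column leaves {circle, triangle, diamond}.
Row 4, column 1: eliminating its row and column leaves {circle, star}.
Row 4, column 2: eliminating its row and column leaves {circle, square, hexagon}.
Row 4, column 3: eliminating its row and column leaves {circle, star, hexagon}.
Row 4, column 6: eliminating its row and column leaves {circle, square}.
Row 5, column 1: eliminating its row and column leaves {circle, triangle, diamond}.
Row 5, column 2: eliminating its row and column leaves {circle, square, diamond}.
Row 5, column 3: eliminating its row and column leaves {circle, triangle}.
Row 5, column 6: eliminating its row and column leaves {circle, square, triangle, diamond}.
Row 6, column 1: eliminating its row and column leaves {circle, triangle, diamond}.
Row 6, column 2: eliminating its row and column leaves {circle, hexagon, diamond}.
Row 6, column 3: eliminating its row and column leaves {circle, triangle, hexagon}.
Row 6, column 6: eliminating its row and column leaves {circle, triangle, diamond}.
Enumerating the assignments across these blanks that avoid any row or column repeat gives 16 completions.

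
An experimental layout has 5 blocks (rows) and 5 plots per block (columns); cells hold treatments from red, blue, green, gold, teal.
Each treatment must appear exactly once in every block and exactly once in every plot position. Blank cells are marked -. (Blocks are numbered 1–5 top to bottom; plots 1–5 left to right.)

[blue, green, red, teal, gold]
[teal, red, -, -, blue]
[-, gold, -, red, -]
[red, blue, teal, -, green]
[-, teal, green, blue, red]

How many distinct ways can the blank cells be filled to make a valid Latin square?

Block 2, plot 3: eliminating its block and plot leaves {gold}.
Block 2, plot 4: eliminating its block and plot leaves {green, gold}.
Block 3, plot 1: eliminating its block and plot leaves {green}.
Block 3, plot 3: eliminating its block and plot leaves {blue}.
Block 3, plot 5: eliminating its block and plot leaves {teal}.
Block 4, plot 4: eliminating its block and plot leaves {gold}.
Block 5, plot 1: eliminating its block and plot leaves {gold}.
Only one assignment across all blanks avoids any block or plot repeat, giving 1 completion.

1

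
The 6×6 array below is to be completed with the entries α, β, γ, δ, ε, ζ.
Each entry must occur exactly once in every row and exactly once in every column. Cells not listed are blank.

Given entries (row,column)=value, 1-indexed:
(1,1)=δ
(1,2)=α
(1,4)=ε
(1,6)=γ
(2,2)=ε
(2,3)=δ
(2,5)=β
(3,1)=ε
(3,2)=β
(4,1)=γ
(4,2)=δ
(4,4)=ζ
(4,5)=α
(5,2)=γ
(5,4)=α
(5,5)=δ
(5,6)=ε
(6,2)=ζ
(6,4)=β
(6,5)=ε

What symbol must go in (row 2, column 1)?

ζ

Row 1, column 5: row 1 has {α, γ, δ, ε} and column 5 has {α, β, δ, ε}, leaving only ζ.
Row 1, column 3: row 1 has {α, γ, δ, ε, ζ} and column 3 has {δ}, leaving only β.
Row 2, column 4: row 2 has {β, δ, ε} and column 4 has {α, β, ε, ζ}, leaving only γ.
Row 3, column 4: row 3 has {β, ε} and column 4 has {α, β, γ, ε, ζ}, leaving only δ.
Row 3, column 5: row 3 has {β, δ, ε} and column 5 has {α, β, δ, ε, ζ}, leaving only γ.
Row 4, column 3: row 4 has {α, γ, δ, ζ} and column 3 has {β, δ}, leaving only ε.
Row 4, column 6: row 4 has {α, γ, δ, ε, ζ} and column 6 has {γ, ε}, leaving only β.
Row 5, column 3: row 5 has {α, γ, δ, ε} and column 3 has {β, δ, ε}, leaving only ζ.
Row 3, column 3: row 3 has {β, γ, δ, ε} and column 3 has {β, δ, ε, ζ}, leaving only α.
Row 3, column 6: row 3 has {α, β, γ, δ, ε} and column 6 has {β, γ, ε}, leaving only ζ.
Row 2, column 6: row 2 has {β, γ, δ, ε} and column 6 has {β, γ, ε, ζ}, leaving only α.
Row 2 already has {α, β, γ, δ, ε} and column 1 already has {γ, δ, ε}, so row 2, column 1 must be ζ.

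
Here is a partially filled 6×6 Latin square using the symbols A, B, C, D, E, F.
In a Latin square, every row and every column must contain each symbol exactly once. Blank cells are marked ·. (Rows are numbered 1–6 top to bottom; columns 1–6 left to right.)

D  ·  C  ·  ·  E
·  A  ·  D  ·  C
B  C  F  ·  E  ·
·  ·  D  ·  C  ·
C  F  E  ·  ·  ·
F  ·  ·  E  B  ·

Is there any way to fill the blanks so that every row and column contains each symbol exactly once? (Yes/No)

Row 1, column 2: row 1 has {C, D, E} and column 2 has {A, C, F}, so it must be B.
Row 2, column 1: row 2 has {A, C, D} and column 1 has {B, C, D, F}, so it must be E.
Row 2, column 3: row 2 has {A, C, D, E} and column 3 has {C, D, E, F}, so it must be B.
Row 2, column 5: row 2 has {A, B, C, D, E} and column 5 has {B, C, E}, so it must be F.
Row 1, column 5: row 1 has {B, C, D, E} and column 5 has {B, C, E, F}, so it must be A.
Row 1, column 4: row 1 has {A, B, C, D, E} and column 4 has {D, E}, so it must be F.
Row 3, column 4: row 3 has {B, C, E, F} and column 4 has {D, E, F}, so it must be A.
Row 3, column 6: row 3 has {A, B, C, E, F} and column 6 has {C, E}, so it must be D.
Row 4, column 1: row 4 has {C, D} and column 1 has {B, C, D, E, F}, so it must be A.
Row 4, column 2: row 4 has {A, C, D} and column 2 has {A, B, C, F}, so it must be E.
Row 4, column 4: row 4 has {A, C, D, E} and column 4 has {A, D, E, F}, so it must be B.
Now row 5, column 4: row 5 together with column 4 already contain {A, B, C, D, E, F} — every symbol — so nothing can go there. The grid has no valid completion.

No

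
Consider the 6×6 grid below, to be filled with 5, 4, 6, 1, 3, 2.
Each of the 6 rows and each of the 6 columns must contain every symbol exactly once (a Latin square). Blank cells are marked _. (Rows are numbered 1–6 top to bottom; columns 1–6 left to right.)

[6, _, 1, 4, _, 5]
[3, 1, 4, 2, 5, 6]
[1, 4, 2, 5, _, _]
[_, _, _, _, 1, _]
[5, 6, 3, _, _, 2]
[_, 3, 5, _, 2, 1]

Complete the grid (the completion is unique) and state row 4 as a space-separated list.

2 5 6 3 1 4

Row 4, column 3: row 4 has {1} and column 3 has {5, 4, 1, 3, 2}, leaving only 6.
Row 4, column 4: row 4 has {6, 1} and column 4 has {5, 4, 2}, leaving only 3.
Row 4, column 6: row 4 has {6, 1, 3} and column 6 has {5, 6, 1, 2}, leaving only 4.
Row 4, column 1: row 4 has {4, 6, 1, 3} and column 1 has {5, 6, 1, 3}, leaving only 2.
Row 4, column 2: row 4 has {4, 6, 1, 3, 2} and column 2 has {4, 6, 1, 3}, leaving only 5.
So row 4 reads: 2 5 6 3 1 4.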